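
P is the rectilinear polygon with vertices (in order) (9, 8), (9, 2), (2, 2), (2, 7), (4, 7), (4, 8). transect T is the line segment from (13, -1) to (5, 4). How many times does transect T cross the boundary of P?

1

The segment meets the boundary at (8.2,2).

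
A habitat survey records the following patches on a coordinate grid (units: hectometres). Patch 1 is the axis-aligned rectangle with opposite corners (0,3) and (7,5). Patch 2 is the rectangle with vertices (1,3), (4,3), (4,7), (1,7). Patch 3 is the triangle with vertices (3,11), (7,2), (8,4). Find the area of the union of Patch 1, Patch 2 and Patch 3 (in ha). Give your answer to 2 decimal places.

26.72

By inclusion–exclusion:
Individual areas: |Patch 1| = 14, |Patch 2| = 12, |Patch 3| = 8.5.
|Patch 1∩Patch 2|: x∈[1,4], y∈[3,5] → 3·2 = 6.
|Patch 1∩Patch 3| = 1.7778.
|Patch 2∩Patch 3| = 0.
|Patch 1∩Patch 2∩Patch 3| = 0.
|Patch 1 ∪ Patch 2 ∪ Patch 3| = 34.5 − 7.7778 + 0 = 26.72.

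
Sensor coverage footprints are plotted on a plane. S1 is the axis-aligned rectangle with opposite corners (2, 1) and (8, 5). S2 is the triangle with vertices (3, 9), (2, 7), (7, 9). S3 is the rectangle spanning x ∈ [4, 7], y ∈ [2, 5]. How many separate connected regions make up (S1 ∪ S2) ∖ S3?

2

(S1 ∪ S2) ∖ S3 splits into 2 disjoint pieces (area 15, area 4).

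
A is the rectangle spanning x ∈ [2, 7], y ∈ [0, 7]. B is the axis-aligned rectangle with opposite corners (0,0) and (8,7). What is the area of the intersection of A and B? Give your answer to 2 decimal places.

35.00

|A∩B|: x∈[2,7], y∈[0,7] → 5·7 = 35.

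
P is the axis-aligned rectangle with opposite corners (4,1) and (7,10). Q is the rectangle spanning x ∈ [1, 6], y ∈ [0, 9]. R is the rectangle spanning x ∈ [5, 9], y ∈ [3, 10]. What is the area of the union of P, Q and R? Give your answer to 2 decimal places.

70.00

By inclusion–exclusion:
Individual areas: |P| = 27, |Q| = 45, |R| = 28.
|P∩Q|: x∈[4,6], y∈[1,9] → 2·8 = 16.
|P∩R|: x∈[5,7], y∈[3,10] → 2·7 = 14.
|Q∩R|: x∈[5,6], y∈[3,9] → 1·6 = 6.
|P∩Q∩R| = 6.
|P ∪ Q ∪ R| = 100 − 36 + 6 = 70.00.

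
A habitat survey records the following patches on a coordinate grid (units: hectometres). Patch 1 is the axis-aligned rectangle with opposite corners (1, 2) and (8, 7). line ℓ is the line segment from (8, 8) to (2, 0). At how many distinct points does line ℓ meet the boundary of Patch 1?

2

The segment meets the boundary at (3.5,2), (7.25,7).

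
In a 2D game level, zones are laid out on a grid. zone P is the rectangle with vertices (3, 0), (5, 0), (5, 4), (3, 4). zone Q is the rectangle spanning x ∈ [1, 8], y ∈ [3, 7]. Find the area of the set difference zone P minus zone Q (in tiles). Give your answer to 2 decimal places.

6.00

|zone P∩zone Q|: x∈[3,5], y∈[3,4] → 2·1 = 2.
|zone P| = 8.
|zone P ∖ zone Q| = |zone P| − |zone P∩zone Q| = 8 − 2 = 6.00.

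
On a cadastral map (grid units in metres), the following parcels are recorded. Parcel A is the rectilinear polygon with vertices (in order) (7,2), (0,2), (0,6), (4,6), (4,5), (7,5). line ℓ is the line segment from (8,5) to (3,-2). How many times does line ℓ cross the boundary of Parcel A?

The segment meets the boundary at (5.857,2), (7,3.6).

2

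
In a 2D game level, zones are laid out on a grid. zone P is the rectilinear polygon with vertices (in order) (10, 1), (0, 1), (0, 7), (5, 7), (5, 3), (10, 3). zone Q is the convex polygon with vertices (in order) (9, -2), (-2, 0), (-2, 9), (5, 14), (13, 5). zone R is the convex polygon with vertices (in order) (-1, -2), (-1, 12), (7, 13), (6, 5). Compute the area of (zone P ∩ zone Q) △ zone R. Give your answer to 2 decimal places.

|zone P ∩ zone Q| = 40.
|(zone P ∩ zone Q) ∩ zone R| = 25.5.
|(zone P ∩ zone Q) △ zone R| = 40 + 80.5 − 51 = 69.50.

69.50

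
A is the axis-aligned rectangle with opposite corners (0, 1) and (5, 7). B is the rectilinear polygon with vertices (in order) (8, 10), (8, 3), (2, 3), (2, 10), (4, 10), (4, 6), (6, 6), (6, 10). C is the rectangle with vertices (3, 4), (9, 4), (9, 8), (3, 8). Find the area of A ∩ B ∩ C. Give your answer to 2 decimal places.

5.00

The intersection is the polygon with vertices (4,7), (4,6), (5,6), (5,4), (3,4), (3,7).
By the shoelace formula its area is 5.00.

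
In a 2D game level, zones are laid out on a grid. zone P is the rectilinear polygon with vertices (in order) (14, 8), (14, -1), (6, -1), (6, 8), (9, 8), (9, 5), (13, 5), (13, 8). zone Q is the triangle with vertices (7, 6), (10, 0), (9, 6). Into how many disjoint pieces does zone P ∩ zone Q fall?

zone P ∩ zone Q is a single connected region.

1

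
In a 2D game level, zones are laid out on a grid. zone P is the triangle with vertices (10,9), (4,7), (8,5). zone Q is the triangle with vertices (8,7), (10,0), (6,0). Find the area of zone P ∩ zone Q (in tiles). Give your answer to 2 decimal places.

0.86

The intersection is the polygon with vertices (8,5), (7.5,5.25), (8,7), (8.364,5.727).
By the shoelace formula its area is 0.86.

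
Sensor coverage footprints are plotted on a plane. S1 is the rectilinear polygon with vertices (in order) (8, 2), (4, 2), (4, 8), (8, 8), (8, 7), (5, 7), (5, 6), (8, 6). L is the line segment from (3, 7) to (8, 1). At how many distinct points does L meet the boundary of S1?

2

The segment meets the boundary at (7.167,2), (4,5.8).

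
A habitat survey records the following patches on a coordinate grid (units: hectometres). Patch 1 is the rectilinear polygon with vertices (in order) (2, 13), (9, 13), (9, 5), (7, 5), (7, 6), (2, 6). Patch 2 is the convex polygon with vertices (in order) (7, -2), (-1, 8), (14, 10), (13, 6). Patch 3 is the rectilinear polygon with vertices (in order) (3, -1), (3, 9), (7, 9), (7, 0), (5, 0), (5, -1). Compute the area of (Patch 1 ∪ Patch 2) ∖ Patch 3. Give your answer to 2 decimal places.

87.53

|Patch 1 ∪ Patch 2| = 119.9333.
|(Patch 1 ∪ Patch 2) ∩ Patch 3| = 32.4.
|(Patch 1 ∪ Patch 2) ∖ Patch 3| = 119.9333 − 32.4 = 87.53.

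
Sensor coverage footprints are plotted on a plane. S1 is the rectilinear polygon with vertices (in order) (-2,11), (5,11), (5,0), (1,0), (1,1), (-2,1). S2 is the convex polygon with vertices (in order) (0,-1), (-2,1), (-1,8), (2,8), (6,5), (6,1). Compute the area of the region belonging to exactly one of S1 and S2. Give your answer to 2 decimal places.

37.58

|S1| = 74, |S2| = 54.5, |S1∩S2| = 45.4583.
|S1 △ S2| = |S1| + |S2| − 2·|S1∩S2| = 74 + 54.5 − 90.9167 = 37.58.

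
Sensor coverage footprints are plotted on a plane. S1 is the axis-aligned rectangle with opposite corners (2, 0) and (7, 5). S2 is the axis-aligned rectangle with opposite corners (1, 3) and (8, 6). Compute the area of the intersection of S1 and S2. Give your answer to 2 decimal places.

10.00

|S1∩S2|: x∈[2,7], y∈[3,5] → 5·2 = 10.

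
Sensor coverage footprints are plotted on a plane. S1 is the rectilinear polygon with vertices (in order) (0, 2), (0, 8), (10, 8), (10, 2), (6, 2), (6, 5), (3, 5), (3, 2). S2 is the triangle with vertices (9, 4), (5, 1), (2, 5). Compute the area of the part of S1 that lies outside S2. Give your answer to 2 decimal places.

46.43

|S1| = 51, |S1∩S2| = 4.5714.
|S1 ∖ S2| = |S1| − |S1∩S2| = 51 − 4.5714 = 46.43.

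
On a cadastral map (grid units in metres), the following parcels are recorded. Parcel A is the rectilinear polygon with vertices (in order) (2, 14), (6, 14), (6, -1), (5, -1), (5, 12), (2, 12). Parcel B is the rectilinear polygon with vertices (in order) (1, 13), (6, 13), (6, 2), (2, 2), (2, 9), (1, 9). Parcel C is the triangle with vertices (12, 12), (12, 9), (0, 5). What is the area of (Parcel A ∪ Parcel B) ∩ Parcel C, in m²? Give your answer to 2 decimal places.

4.00

The region (Parcel A ∪ Parcel B) ∩ Parcel C is the polygon with vertices (6,7), (2,5.667), (2,6.167), (6,8.5).
By the shoelace formula its area is 4.00.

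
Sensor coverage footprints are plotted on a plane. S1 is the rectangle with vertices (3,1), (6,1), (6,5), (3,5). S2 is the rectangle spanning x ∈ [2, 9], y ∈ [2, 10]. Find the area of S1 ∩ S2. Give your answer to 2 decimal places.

|S1∩S2|: x∈[3,6], y∈[2,5] → 3·3 = 9.

9.00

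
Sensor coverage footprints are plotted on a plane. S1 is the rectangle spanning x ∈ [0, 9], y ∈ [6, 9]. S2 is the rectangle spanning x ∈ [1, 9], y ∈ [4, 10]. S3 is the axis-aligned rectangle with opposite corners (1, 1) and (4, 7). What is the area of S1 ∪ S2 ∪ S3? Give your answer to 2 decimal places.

60.00

By inclusion–exclusion:
Individual areas: |S1| = 27, |S2| = 48, |S3| = 18.
|S1∩S2|: x∈[1,9], y∈[6,9] → 8·3 = 24.
|S1∩S3|: x∈[1,4], y∈[6,7] → 3·1 = 3.
|S2∩S3|: x∈[1,4], y∈[4,7] → 3·3 = 9.
|S1∩S2∩S3| = 3.
|S1 ∪ S2 ∪ S3| = 93 − 36 + 3 = 60.00.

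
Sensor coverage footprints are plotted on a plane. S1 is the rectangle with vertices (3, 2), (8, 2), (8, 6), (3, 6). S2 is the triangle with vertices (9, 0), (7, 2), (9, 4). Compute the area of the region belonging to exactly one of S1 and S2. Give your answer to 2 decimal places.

|S1| = 20, |S2| = 4, |S1∩S2| = 0.5.
|S1 △ S2| = |S1| + |S2| − 2·|S1∩S2| = 20 + 4 − 1 = 23.00.

23.00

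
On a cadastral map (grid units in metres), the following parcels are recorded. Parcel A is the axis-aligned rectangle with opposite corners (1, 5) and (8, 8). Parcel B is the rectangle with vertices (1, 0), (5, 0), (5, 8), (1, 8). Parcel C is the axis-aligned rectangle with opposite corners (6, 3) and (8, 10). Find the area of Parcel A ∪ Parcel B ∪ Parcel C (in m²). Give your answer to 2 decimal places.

By inclusion–exclusion:
Individual areas: |Parcel A| = 21, |Parcel B| = 32, |Parcel C| = 14.
|Parcel A∩Parcel B|: x∈[1,5], y∈[5,8] → 4·3 = 12.
|Parcel A∩Parcel C|: x∈[6,8], y∈[5,8] → 2·3 = 6.
|Parcel B∩Parcel C| = 0 (no overlap).
|Parcel A∩Parcel B∩Parcel C| = 0.
|Parcel A ∪ Parcel B ∪ Parcel C| = 67 − 18 + 0 = 49.00.

49.00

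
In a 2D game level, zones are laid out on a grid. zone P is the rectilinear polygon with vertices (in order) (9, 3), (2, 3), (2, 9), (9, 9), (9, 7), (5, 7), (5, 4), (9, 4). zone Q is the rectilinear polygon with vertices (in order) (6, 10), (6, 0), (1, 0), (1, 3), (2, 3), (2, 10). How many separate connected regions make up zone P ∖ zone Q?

zone P ∖ zone Q splits into 2 disjoint pieces (area 3, area 6).

2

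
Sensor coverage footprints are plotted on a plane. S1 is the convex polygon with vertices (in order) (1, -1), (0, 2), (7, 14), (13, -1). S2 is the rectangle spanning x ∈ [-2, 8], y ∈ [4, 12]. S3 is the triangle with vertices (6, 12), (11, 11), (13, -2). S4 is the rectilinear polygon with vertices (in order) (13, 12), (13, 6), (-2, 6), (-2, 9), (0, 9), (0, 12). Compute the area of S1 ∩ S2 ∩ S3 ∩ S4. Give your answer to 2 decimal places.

The intersection is the polygon with vertices (8,8), (6,12), (7.957,11.609), (8,11.5).
By the shoelace formula its area is 3.60.

3.60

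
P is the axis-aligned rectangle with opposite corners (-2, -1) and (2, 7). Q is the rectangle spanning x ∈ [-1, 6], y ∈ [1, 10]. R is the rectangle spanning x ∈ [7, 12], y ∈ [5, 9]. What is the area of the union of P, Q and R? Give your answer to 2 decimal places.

By inclusion–exclusion:
Individual areas: |P| = 32, |Q| = 63, |R| = 20.
|P∩Q|: x∈[-1,2], y∈[1,7] → 3·6 = 18.
|P∩R| = 0 (no overlap).
|Q∩R| = 0 (no overlap).
|P∩Q∩R| = 0.
|P ∪ Q ∪ R| = 115 − 18 + 0 = 97.00.

97.00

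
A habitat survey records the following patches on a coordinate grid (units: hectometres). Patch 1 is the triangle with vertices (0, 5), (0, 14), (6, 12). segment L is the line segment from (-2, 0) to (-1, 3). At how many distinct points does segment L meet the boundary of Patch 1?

The segment lies entirely outside Patch 1 and never meets its boundary.

0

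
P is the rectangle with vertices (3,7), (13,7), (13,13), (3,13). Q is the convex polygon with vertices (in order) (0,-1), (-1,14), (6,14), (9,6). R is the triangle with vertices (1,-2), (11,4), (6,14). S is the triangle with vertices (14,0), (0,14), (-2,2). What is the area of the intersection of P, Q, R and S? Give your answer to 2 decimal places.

3.87

The intersection is the polygon with vertices (3.812,7), (4.571,9.429), (7,7).
By the shoelace formula its area is 3.87.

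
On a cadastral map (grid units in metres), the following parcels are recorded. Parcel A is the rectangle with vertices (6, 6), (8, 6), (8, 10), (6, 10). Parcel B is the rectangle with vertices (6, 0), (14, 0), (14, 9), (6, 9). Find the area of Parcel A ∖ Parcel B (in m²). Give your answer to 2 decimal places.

|Parcel A∩Parcel B|: x∈[6,8], y∈[6,9] → 2·3 = 6.
|Parcel A| = 8.
|Parcel A ∖ Parcel B| = |Parcel A| − |Parcel A∩Parcel B| = 8 − 6 = 2.00.

2.00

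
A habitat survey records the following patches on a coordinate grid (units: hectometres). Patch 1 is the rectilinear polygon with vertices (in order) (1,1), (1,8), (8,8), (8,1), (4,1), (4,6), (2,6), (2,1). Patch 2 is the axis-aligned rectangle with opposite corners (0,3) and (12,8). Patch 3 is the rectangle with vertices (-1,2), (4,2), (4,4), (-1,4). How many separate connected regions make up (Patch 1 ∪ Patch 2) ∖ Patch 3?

2

(Patch 1 ∪ Patch 2) ∖ Patch 3 splits into 2 disjoint pieces (area 64, area 1).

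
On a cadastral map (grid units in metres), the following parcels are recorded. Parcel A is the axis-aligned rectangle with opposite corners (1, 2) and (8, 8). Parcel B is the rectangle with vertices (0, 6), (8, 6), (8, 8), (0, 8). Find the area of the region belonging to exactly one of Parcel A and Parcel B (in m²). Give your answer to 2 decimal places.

30.00

|Parcel A∩Parcel B|: x∈[1,8], y∈[6,8] → 7·2 = 14.
|Parcel A △ Parcel B| = |Parcel A| + |Parcel B| − 2·|Parcel A∩Parcel B| = 42 + 16 − 28 = 30.00.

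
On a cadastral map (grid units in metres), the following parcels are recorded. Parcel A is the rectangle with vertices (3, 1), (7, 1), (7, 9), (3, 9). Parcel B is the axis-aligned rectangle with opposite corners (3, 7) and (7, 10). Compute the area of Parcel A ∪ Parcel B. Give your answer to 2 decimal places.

36.00

By inclusion–exclusion:
Individual areas: |Parcel A| = 32, |Parcel B| = 12.
|Parcel A∩Parcel B|: x∈[3,7], y∈[7,9] → 4·2 = 8.
|Parcel A ∪ Parcel B| = 44 − 8 = 36.00.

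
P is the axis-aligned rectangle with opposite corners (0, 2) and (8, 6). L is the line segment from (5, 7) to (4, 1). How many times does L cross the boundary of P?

2

The segment meets the boundary at (4.167,2), (4.833,6).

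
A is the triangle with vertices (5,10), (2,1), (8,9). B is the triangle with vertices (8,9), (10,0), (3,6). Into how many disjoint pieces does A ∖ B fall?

2

A ∖ B splits into 2 disjoint pieces (area 5.8333, area 3.3837).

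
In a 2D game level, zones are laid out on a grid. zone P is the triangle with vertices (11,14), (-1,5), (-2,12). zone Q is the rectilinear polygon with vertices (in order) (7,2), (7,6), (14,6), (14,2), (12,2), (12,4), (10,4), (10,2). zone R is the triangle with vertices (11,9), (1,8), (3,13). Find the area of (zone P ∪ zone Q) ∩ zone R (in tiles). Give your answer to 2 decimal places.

14.72

The region (zone P ∪ zone Q) ∩ zone R is the polygon with vertices (3.353,12.823), (7,11), (3.308,8.231), (1,8), (2.902,12.754).
By the shoelace formula its area is 14.72.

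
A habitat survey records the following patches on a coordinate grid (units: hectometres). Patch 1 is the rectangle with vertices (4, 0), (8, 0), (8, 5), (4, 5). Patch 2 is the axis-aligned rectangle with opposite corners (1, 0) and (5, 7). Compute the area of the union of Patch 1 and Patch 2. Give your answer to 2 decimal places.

By inclusion–exclusion:
Individual areas: |Patch 1| = 20, |Patch 2| = 28.
|Patch 1∩Patch 2|: x∈[4,5], y∈[0,5] → 1·5 = 5.
|Patch 1 ∪ Patch 2| = 48 − 5 = 43.00.

43.00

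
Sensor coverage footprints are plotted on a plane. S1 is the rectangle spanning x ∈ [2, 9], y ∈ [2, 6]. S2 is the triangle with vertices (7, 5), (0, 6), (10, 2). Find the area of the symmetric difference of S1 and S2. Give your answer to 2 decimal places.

20.63

|S1| = 28, |S2| = 9, |S1∩S2| = 8.1857.
|S1 △ S2| = |S1| + |S2| − 2·|S1∩S2| = 28 + 9 − 16.3714 = 20.63.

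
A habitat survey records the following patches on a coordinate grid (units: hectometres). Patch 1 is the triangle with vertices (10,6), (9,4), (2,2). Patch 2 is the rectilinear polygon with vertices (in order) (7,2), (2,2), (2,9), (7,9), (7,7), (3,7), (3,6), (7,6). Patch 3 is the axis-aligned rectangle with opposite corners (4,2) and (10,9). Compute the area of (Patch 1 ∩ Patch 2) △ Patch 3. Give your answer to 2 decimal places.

40.18

|Patch 1 ∩ Patch 2| = 2.6786.
|(Patch 1 ∩ Patch 2) ∩ Patch 3| = 2.25.
|(Patch 1 ∩ Patch 2) △ Patch 3| = 2.6786 + 42 − 4.5 = 40.18.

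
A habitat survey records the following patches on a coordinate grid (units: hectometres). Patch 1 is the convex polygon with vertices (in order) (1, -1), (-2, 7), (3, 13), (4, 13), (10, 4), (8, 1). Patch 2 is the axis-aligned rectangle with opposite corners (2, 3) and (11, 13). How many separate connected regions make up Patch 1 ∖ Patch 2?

Patch 1 ∖ Patch 2 is a single connected region.

1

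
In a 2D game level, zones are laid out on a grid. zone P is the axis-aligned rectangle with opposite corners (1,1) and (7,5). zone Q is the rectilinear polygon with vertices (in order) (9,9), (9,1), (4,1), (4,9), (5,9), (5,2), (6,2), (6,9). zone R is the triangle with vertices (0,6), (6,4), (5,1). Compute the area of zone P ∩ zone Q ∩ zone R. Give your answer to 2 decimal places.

3.17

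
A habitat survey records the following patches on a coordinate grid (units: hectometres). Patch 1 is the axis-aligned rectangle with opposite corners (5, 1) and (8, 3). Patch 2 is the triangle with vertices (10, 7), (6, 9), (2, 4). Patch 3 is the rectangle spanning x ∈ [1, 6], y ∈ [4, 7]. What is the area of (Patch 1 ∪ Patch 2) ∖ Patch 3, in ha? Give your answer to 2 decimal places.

|Patch 1 ∪ Patch 2| = 20.
|(Patch 1 ∪ Patch 2) ∩ Patch 3| = 5.4.
|(Patch 1 ∪ Patch 2) ∖ Patch 3| = 20 − 5.4 = 14.60.

14.60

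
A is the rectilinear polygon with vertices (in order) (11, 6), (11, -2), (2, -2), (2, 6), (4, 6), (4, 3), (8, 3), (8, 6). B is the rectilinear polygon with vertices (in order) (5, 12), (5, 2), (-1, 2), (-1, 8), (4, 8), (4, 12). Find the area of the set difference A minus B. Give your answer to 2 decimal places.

51.00

|A| = 60, |A∩B| = 9.
|A ∖ B| = |A| − |A∩B| = 60 − 9 = 51.00.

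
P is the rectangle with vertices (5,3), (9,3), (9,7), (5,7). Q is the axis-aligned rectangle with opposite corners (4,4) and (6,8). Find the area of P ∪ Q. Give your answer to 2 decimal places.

21.00

By inclusion–exclusion:
Individual areas: |P| = 16, |Q| = 8.
|P∩Q|: x∈[5,6], y∈[4,7] → 1·3 = 3.
|P ∪ Q| = 24 − 3 = 21.00.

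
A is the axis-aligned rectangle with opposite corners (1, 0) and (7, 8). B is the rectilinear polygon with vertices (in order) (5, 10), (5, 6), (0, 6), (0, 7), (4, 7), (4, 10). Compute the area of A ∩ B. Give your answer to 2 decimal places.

5.00

The intersection is the polygon with vertices (5,8), (5,6), (1,6), (1,7), (4,7), (4,8).
By the shoelace formula its area is 5.00.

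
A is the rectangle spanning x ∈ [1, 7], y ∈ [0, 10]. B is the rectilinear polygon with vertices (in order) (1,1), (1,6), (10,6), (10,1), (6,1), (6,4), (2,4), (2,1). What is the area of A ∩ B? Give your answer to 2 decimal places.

18.00

The intersection is the polygon with vertices (7,1), (6,1), (6,4), (2,4), (2,1), (1,1), (1,6), (7,6).
By the shoelace formula its area is 18.00.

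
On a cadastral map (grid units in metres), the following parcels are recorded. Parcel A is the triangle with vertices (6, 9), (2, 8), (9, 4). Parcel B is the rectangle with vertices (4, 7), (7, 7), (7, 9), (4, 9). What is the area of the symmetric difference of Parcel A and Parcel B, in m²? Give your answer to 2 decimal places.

|Parcel A| = 11.5, |Parcel B| = 6, |Parcel A∩Parcel B| = 4.6667.
|Parcel A △ Parcel B| = |Parcel A| + |Parcel B| − 2·|Parcel A∩Parcel B| = 11.5 + 6 − 9.3333 = 8.17.

8.17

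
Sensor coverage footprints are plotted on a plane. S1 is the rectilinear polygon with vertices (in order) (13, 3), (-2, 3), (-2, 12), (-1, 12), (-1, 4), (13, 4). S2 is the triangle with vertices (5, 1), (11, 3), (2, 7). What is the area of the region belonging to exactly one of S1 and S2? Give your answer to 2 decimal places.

31.75

|S1| = 23, |S2| = 21, |S1∩S2| = 6.125.
|S1 △ S2| = |S1| + |S2| − 2·|S1∩S2| = 23 + 21 − 12.25 = 31.75.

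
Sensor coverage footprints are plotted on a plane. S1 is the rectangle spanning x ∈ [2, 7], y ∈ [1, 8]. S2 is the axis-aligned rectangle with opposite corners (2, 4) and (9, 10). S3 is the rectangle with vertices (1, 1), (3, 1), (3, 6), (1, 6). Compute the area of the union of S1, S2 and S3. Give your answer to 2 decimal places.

62.00

By inclusion–exclusion:
Individual areas: |S1| = 35, |S2| = 42, |S3| = 10.
|S1∩S2|: x∈[2,7], y∈[4,8] → 5·4 = 20.
|S1∩S3|: x∈[2,3], y∈[1,6] → 1·5 = 5.
|S2∩S3|: x∈[2,3], y∈[4,6] → 1·2 = 2.
|S1∩S2∩S3| = 2.
|S1 ∪ S2 ∪ S3| = 87 − 27 + 2 = 62.00.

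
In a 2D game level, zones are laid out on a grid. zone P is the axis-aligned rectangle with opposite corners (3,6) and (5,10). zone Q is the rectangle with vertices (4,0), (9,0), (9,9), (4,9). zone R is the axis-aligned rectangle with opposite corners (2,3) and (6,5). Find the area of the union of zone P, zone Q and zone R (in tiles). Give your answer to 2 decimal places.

54.00

By inclusion–exclusion:
Individual areas: |zone P| = 8, |zone Q| = 45, |zone R| = 8.
|zone P∩zone Q|: x∈[4,5], y∈[6,9] → 1·3 = 3.
|zone P∩zone R| = 0 (no overlap).
|zone Q∩zone R|: x∈[4,6], y∈[3,5] → 2·2 = 4.
|zone P∩zone Q∩zone R| = 0.
|zone P ∪ zone Q ∪ zone R| = 61 − 7 + 0 = 54.00.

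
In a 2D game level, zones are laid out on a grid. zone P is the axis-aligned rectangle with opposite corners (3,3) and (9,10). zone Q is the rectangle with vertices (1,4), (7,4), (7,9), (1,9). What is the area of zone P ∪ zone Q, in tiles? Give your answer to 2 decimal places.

By inclusion–exclusion:
Individual areas: |zone P| = 42, |zone Q| = 30.
|zone P∩zone Q|: x∈[3,7], y∈[4,9] → 4·5 = 20.
|zone P ∪ zone Q| = 72 − 20 = 52.00.

52.00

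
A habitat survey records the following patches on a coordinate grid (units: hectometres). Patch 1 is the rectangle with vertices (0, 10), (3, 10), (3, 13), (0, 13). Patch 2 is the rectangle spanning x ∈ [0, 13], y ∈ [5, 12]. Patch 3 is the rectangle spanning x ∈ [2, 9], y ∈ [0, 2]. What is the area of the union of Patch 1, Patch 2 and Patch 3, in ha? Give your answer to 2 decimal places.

108.00

By inclusion–exclusion:
Individual areas: |Patch 1| = 9, |Patch 2| = 91, |Patch 3| = 14.
|Patch 1∩Patch 2|: x∈[0,3], y∈[10,12] → 3·2 = 6.
|Patch 1∩Patch 3| = 0 (no overlap).
|Patch 2∩Patch 3| = 0 (no overlap).
|Patch 1∩Patch 2∩Patch 3| = 0.
|Patch 1 ∪ Patch 2 ∪ Patch 3| = 114 − 6 + 0 = 108.00.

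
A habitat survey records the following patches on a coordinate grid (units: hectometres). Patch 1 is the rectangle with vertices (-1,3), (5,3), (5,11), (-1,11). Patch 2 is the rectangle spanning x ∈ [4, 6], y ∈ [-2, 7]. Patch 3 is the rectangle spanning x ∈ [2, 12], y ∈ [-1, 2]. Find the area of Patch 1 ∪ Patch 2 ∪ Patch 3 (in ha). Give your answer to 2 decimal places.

86.00

By inclusion–exclusion:
Individual areas: |Patch 1| = 48, |Patch 2| = 18, |Patch 3| = 30.
|Patch 1∩Patch 2|: x∈[4,5], y∈[3,7] → 1·4 = 4.
|Patch 1∩Patch 3| = 0 (no overlap).
|Patch 2∩Patch 3|: x∈[4,6], y∈[-1,2] → 2·3 = 6.
|Patch 1∩Patch 2∩Patch 3| = 0.
|Patch 1 ∪ Patch 2 ∪ Patch 3| = 96 − 10 + 0 = 86.00.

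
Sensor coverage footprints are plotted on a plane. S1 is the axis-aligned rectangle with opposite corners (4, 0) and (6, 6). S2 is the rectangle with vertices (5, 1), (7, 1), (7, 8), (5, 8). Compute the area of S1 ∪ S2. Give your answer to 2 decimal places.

21.00

By inclusion–exclusion:
Individual areas: |S1| = 12, |S2| = 14.
|S1∩S2|: x∈[5,6], y∈[1,6] → 1·5 = 5.
|S1 ∪ S2| = 26 − 5 = 21.00.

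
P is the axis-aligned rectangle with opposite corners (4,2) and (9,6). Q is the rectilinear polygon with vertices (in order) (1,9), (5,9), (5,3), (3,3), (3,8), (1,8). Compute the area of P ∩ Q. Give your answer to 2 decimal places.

3.00

The intersection is the polygon with vertices (4,6), (5,6), (5,3), (4,3).
By the shoelace formula its area is 3.00.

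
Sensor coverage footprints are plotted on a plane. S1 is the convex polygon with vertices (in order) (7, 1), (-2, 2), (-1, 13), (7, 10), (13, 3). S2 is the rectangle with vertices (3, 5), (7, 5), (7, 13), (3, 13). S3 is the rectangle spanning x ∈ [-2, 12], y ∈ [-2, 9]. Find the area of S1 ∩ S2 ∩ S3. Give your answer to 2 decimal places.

16.00

The intersection is the polygon with vertices (7,5), (3,5), (3,9), (7,9).
By the shoelace formula its area is 16.00.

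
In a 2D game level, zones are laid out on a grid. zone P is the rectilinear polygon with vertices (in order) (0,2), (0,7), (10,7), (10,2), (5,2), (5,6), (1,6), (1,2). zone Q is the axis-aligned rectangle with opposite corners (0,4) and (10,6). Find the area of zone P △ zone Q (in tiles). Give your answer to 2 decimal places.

|zone P| = 34, |zone Q| = 20, |zone P∩zone Q| = 12.
|zone P △ zone Q| = |zone P| + |zone Q| − 2·|zone P∩zone Q| = 34 + 20 − 24 = 30.00.

30.00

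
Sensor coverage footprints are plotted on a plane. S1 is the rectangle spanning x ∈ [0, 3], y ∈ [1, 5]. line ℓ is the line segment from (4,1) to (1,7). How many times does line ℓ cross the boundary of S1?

2

The segment meets the boundary at (2,5), (3,3).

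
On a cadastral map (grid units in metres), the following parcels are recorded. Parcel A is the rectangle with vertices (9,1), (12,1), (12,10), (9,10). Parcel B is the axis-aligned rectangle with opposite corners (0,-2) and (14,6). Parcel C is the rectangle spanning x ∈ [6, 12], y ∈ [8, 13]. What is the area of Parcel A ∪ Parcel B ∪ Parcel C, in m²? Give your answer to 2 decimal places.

By inclusion–exclusion:
Individual areas: |Parcel A| = 27, |Parcel B| = 112, |Parcel C| = 30.
|Parcel A∩Parcel B|: x∈[9,12], y∈[1,6] → 3·5 = 15.
|Parcel A∩Parcel C|: x∈[9,12], y∈[8,10] → 3·2 = 6.
|Parcel B∩Parcel C| = 0 (no overlap).
|Parcel A∩Parcel B∩Parcel C| = 0.
|Parcel A ∪ Parcel B ∪ Parcel C| = 169 − 21 + 0 = 148.00.

148.00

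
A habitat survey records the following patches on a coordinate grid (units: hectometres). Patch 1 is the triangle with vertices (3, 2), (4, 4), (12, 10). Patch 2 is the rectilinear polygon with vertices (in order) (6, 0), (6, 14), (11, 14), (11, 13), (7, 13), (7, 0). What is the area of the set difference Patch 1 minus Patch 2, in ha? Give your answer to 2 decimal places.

4.24

|Patch 1| = 5, |Patch 1∩Patch 2| = 0.7639.
|Patch 1 ∖ Patch 2| = |Patch 1| − |Patch 1∩Patch 2| = 5 − 0.7639 = 4.24.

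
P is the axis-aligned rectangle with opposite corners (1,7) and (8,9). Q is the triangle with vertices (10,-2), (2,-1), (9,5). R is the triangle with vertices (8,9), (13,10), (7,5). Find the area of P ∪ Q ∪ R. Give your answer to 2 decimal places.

By inclusion–exclusion:
Individual areas: |P| = 14, |Q| = 27.5, |R| = 9.5.
|P∩Q| = 0.
|P∩R| = 0.5.
|Q∩R| = 0.
|P∩Q∩R| = 0.
|P ∪ Q ∪ R| = 51 − 0.5 + 0 = 50.50.

50.50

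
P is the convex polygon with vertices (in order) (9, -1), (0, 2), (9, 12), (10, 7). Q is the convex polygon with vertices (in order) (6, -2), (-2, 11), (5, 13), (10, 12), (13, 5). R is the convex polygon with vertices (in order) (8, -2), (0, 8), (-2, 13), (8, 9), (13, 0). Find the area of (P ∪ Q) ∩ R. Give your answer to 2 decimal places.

|P ∪ Q| = 134.0422.
|(P ∪ Q) ∩ R| = 78.16.

78.16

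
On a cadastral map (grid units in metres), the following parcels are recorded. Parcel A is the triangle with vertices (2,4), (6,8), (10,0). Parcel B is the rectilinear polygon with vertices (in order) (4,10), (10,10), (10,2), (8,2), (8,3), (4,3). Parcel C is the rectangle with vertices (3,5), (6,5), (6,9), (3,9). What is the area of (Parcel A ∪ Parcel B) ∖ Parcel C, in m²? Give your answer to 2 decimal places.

|Parcel A ∪ Parcel B| = 53.
|(Parcel A ∪ Parcel B) ∩ Parcel C| = 8.5.
|(Parcel A ∪ Parcel B) ∖ Parcel C| = 53 − 8.5 = 44.50.

44.50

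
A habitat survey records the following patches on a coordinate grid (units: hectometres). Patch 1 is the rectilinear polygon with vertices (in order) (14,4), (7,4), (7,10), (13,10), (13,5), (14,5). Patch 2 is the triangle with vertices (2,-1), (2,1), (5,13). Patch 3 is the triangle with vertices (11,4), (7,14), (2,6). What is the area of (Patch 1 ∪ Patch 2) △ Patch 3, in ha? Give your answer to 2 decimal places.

|Patch 1 ∪ Patch 2| = 40.
|(Patch 1 ∪ Patch 2) ∩ Patch 3| = 15.7522.
|(Patch 1 ∪ Patch 2) △ Patch 3| = 40 + 41 − 31.5044 = 49.50.

49.50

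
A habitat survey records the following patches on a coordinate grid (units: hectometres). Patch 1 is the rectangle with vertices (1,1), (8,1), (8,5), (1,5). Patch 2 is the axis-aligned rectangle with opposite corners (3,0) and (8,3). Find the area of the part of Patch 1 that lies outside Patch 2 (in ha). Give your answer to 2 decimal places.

|Patch 1∩Patch 2|: x∈[3,8], y∈[1,3] → 5·2 = 10.
|Patch 1| = 28.
|Patch 1 ∖ Patch 2| = |Patch 1| − |Patch 1∩Patch 2| = 28 − 10 = 18.00.

18.00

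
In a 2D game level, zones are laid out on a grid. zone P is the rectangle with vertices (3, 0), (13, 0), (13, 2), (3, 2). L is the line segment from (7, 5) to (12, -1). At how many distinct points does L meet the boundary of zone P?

The segment meets the boundary at (11.167,0), (9.5,2).

2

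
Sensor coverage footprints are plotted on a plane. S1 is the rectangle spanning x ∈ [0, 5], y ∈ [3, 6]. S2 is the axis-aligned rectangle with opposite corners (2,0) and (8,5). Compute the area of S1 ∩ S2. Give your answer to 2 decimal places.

|S1∩S2|: x∈[2,5], y∈[3,5] → 3·2 = 6.

6.00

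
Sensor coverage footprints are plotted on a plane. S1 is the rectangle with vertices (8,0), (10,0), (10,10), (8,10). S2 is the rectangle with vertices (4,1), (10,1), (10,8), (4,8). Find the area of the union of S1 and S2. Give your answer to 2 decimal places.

48.00

By inclusion–exclusion:
Individual areas: |S1| = 20, |S2| = 42.
|S1∩S2|: x∈[8,10], y∈[1,8] → 2·7 = 14.
|S1 ∪ S2| = 62 − 14 = 48.00.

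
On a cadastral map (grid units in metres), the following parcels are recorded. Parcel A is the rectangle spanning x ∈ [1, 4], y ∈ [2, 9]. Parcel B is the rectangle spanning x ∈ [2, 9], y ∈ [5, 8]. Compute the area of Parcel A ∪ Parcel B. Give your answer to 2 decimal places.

36.00

By inclusion–exclusion:
Individual areas: |Parcel A| = 21, |Parcel B| = 21.
|Parcel A∩Parcel B|: x∈[2,4], y∈[5,8] → 2·3 = 6.
|Parcel A ∪ Parcel B| = 42 − 6 = 36.00.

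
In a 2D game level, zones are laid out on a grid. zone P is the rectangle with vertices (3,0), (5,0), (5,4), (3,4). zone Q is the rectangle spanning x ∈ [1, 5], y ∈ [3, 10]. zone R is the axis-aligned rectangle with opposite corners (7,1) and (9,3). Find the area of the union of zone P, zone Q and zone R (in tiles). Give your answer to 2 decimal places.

By inclusion–exclusion:
Individual areas: |zone P| = 8, |zone Q| = 28, |zone R| = 4.
|zone P∩zone Q|: x∈[3,5], y∈[3,4] → 2·1 = 2.
|zone P∩zone R| = 0 (no overlap).
|zone Q∩zone R| = 0 (no overlap).
|zone P∩zone Q∩zone R| = 0.
|zone P ∪ zone Q ∪ zone R| = 40 − 2 + 0 = 38.00.

38.00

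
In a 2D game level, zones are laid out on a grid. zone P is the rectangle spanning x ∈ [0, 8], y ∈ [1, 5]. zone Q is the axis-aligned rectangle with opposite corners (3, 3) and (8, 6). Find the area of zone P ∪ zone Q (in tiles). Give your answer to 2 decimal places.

37.00

By inclusion–exclusion:
Individual areas: |zone P| = 32, |zone Q| = 15.
|zone P∩zone Q|: x∈[3,8], y∈[3,5] → 5·2 = 10.
|zone P ∪ zone Q| = 47 − 10 = 37.00.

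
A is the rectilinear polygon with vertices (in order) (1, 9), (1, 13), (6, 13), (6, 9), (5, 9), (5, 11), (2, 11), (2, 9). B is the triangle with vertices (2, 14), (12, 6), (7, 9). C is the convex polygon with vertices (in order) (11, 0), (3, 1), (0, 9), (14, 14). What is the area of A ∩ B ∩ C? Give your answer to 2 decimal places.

The intersection is the polygon with vertices (6,10.8), (6,10), (5.158,10.842), (5.704,11.037).
By the shoelace formula its area is 0.43.

0.43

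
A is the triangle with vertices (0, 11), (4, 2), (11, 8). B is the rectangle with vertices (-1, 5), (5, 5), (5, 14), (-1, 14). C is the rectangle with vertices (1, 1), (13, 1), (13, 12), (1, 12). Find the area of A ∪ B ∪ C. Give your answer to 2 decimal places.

158.00

By inclusion–exclusion:
Individual areas: |A| = 43.5, |B| = 54, |C| = 132.
|A∩B| = 18.5909.
|A∩C| = 42.5114.
|B∩C|: x∈[1,5], y∈[5,12] → 4·7 = 28.
|A∩B∩C| = 17.6023.
|A ∪ B ∪ C| = 229.5 − 89.1023 + 17.6023 = 158.00.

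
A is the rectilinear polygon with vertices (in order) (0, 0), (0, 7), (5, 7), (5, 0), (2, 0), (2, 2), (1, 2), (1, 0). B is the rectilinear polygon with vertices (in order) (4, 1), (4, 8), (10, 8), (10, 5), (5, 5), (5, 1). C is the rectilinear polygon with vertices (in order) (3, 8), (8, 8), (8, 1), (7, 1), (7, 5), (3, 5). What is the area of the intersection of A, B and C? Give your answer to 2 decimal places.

2.00

The intersection is the polygon with vertices (5,5), (4,5), (4,7), (5,7).
By the shoelace formula its area is 2.00.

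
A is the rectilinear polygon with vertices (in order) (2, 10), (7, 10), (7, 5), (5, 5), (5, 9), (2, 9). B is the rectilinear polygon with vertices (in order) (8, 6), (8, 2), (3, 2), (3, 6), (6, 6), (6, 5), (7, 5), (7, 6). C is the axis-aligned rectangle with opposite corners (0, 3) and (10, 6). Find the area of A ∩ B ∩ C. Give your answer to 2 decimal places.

1.00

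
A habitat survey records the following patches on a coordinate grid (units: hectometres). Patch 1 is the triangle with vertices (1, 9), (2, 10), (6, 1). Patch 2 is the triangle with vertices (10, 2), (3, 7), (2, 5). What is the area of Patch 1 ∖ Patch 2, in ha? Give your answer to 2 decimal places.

4.44

|Patch 1| = 6.5, |Patch 1∩Patch 2| = 2.0575.
|Patch 1 ∖ Patch 2| = |Patch 1| − |Patch 1∩Patch 2| = 6.5 − 2.0575 = 4.44.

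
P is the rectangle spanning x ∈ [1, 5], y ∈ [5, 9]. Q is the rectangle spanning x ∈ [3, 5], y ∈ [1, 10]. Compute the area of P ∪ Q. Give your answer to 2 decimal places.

26.00

By inclusion–exclusion:
Individual areas: |P| = 16, |Q| = 18.
|P∩Q|: x∈[3,5], y∈[5,9] → 2·4 = 8.
|P ∪ Q| = 34 − 8 = 26.00.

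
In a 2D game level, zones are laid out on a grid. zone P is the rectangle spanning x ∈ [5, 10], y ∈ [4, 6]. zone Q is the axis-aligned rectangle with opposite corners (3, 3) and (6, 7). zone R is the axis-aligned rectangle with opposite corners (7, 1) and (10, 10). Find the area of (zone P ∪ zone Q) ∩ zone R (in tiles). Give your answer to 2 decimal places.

The region (zone P ∪ zone Q) ∩ zone R is the polygon with vertices (10,4), (7,4), (7,6), (10,6).
By the shoelace formula its area is 6.00.

6.00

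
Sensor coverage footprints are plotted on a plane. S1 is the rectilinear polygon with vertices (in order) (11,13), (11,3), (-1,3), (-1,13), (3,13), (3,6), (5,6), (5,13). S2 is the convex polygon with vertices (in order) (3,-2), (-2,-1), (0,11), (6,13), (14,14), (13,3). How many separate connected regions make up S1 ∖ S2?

S1 ∖ S2 splits into 2 disjoint pieces (area 9.5, area 0.1667).

2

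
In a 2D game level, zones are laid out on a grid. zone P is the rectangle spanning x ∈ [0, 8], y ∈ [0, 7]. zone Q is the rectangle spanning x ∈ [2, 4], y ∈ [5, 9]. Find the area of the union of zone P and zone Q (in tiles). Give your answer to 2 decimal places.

60.00

By inclusion–exclusion:
Individual areas: |zone P| = 56, |zone Q| = 8.
|zone P∩zone Q|: x∈[2,4], y∈[5,7] → 2·2 = 4.
|zone P ∪ zone Q| = 64 − 4 = 60.00.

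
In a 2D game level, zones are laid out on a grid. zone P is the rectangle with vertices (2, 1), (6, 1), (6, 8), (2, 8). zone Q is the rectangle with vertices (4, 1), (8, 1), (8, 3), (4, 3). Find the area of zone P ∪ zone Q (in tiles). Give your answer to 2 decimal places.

32.00

By inclusion–exclusion:
Individual areas: |zone P| = 28, |zone Q| = 8.
|zone P∩zone Q|: x∈[4,6], y∈[1,3] → 2·2 = 4.
|zone P ∪ zone Q| = 36 − 4 = 32.00.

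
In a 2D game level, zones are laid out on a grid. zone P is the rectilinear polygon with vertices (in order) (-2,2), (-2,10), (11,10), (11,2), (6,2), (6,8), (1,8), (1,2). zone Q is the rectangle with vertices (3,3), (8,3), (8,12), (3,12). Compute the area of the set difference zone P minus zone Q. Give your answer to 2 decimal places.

|zone P| = 74, |zone P∩zone Q| = 20.
|zone P ∖ zone Q| = |zone P| − |zone P∩zone Q| = 74 − 20 = 54.00.

54.00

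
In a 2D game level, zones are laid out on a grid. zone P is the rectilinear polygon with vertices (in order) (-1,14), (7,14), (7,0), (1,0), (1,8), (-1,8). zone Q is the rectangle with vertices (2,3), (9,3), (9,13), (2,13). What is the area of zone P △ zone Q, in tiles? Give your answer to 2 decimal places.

66.00

|zone P| = 96, |zone Q| = 70, |zone P∩zone Q| = 50.
|zone P △ zone Q| = |zone P| + |zone Q| − 2·|zone P∩zone Q| = 96 + 70 − 100 = 66.00.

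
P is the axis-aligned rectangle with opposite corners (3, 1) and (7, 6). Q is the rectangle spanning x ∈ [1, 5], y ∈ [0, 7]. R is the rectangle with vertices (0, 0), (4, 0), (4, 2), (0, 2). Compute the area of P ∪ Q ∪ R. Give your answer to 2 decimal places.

40.00

By inclusion–exclusion:
Individual areas: |P| = 20, |Q| = 28, |R| = 8.
|P∩Q|: x∈[3,5], y∈[1,6] → 2·5 = 10.
|P∩R|: x∈[3,4], y∈[1,2] → 1·1 = 1.
|Q∩R|: x∈[1,4], y∈[0,2] → 3·2 = 6.
|P∩Q∩R| = 1.
|P ∪ Q ∪ R| = 56 − 17 + 1 = 40.00.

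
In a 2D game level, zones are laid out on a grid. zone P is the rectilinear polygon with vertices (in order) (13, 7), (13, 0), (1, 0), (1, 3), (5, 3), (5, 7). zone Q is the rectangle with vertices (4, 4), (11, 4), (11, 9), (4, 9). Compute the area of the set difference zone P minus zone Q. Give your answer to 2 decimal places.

|zone P| = 68, |zone P∩zone Q| = 18.
|zone P ∖ zone Q| = |zone P| − |zone P∩zone Q| = 68 − 18 = 50.00.

50.00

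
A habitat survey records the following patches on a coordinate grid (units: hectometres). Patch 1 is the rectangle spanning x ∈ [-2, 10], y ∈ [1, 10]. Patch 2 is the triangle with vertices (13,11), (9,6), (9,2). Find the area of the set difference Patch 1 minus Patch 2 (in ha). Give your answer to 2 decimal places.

104.50

|Patch 1| = 108, |Patch 1∩Patch 2| = 3.5.
|Patch 1 ∖ Patch 2| = |Patch 1| − |Patch 1∩Patch 2| = 108 − 3.5 = 104.50.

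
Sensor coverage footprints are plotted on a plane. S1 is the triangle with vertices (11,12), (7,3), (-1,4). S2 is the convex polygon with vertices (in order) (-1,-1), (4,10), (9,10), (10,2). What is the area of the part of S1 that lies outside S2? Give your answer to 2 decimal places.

5.97

|S1| = 38, |S1∩S2| = 32.029.
|S1 ∖ S2| = |S1| − |S1∩S2| = 38 − 32.029 = 5.97.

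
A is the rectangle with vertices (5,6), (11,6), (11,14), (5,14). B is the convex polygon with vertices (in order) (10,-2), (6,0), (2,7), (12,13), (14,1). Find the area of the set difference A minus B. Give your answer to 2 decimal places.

20.40

|A| = 48, |A∩B| = 27.6.
|A ∖ B| = |A| − |A∩B| = 48 − 27.6 = 20.40.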